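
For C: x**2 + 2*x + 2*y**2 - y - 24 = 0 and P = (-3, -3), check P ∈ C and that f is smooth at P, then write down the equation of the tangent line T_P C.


Tangent line at P: -4*x - 13*y - 51 = 0.

Step 1: f(-3, -3) = 0, so P lies on C.
Step 2: partial derivatives
  f_x(x, y) = 2*x + 2, f_y(x, y) = 4*y - 1.
  f_x(P) = -4, f_y(P) = -13 (gradient nonzero, so P is smooth).
Step 3: tangent line at P: -4·(x − -3) + -13·(y − -3) = 0.
Expanding: -4*x - 13*y - 51 = 0.


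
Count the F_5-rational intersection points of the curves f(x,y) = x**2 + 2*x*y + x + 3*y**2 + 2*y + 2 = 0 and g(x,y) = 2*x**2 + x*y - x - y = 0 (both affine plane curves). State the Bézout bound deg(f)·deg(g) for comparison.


Common zeros: {(2, 4), (4, 4)}; count = 2; Bézout bound = 4.

deg(f) = 2, deg(g) = 2, so Bézout bound = 4.
Scan x ∈ F_5. For each x, list the y ∈ F_5 with f(x, y) ≡ 0 and those with g(x, y) ≡ 0 (mod 5); the common zeros in that column are the intersection.
  x = 0: f ≡ 0 at y ∈ {3}; g ≡ 0 at y ∈ {0}; common: ∅.
  x = 1: f ≡ 0 at y ∈ ∅; g ≡ 0 at y ∈ ∅; common: ∅.
  x = 2: f ≡ 0 at y ∈ {4}; g ≡ 0 at y ∈ {4}; common: {4}.
  x = 3: f ≡ 0 at y ∈ {1, 3}; g ≡ 0 at y ∈ {0}; common: ∅.
  x = 4: f ≡ 0 at y ∈ {1, 4}; g ≡ 0 at y ∈ {4}; common: {4}.
Collecting: common zeros = {(2, 4), (4, 4)}, so the count is 2.
Comparison with the Bézout bound: 2 ≤ 4 = deg(f)·deg(g), as expected for curves with no common component (the affine F_5-count falls short of the bound because intersections may lie at infinity, over extension fields, or carry multiplicity).


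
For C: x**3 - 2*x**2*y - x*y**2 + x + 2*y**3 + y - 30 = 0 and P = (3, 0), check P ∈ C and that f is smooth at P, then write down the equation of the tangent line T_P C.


Tangent line at P: 28*x - 17*y - 84 = 0.

Step 1: f(3, 0) = 0, so P lies on C.
Step 2: partial derivatives
  f_x(x, y) = 3*x**2 - 4*x*y - y**2 + 1, f_y(x, y) = -2*x**2 - 2*x*y + 6*y**2 + 1.
  f_x(P) = 28, f_y(P) = -17 (gradient nonzero, so P is smooth).
Step 3: tangent line at P: 28·(x − 3) + -17·(y − 0) = 0.
Expanding: 28*x - 17*y - 84 = 0.


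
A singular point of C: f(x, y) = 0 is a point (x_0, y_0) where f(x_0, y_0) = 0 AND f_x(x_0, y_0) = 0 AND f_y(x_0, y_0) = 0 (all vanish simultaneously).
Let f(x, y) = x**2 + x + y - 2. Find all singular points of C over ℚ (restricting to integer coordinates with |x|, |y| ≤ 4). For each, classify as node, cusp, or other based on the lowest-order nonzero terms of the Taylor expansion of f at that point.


No singular points in the scanned grid; C is smooth there.

Compute partial derivatives:
  f_x = 2*x + 1.
  f_y = 1.
f_y = 1 is a nonzero constant, so f_y never vanishes: no point (x, y) can satisfy f = f_x = f_y = 0. In particular no (x, y) ∈ {−4, ..., 4}² is singular; the curve is smooth.


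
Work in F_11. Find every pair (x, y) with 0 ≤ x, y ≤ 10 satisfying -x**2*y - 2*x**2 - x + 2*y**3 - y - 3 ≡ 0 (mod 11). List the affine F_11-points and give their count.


Affine F_11-points: {(0, 2), (0, 4), (0, 5), (2, 7), (3, 3), (3, 5), (4, 7), (5, 9), (8, 2), (9, 4), (10, 3)}; count = 11.

For each of the 121 pairs (x, y) ∈ F_11², evaluate f(x, y) mod 11. Record the zeros.
  x = 0: [0↦8, 1↦9, 2↦0, 3↦4, 4↦0, 5↦0, 6↦5, 7↦5, 8↦1, 9↦5, 10↦7]  zeros at y ∈ {2, 4, 5}
  x = 1: [0↦5, 1↦5, 2↦6, 3↦9, 4↦4, 5↦3, 6↦7, 7↦6, 8↦1, 9↦4, 10↦5]  zeros at y ∈ ∅
  x = 2: [0↦9, 1↦6, 2↦4, 3↦4, 4↦7, 5↦3, 6↦4, 7↦0, 8↦3, 9↦3, 10↦1]  zeros at y ∈ {7}
  x = 3: [0↦9, 1↦1, 2↦5, 3↦0, 4↦9, 5↦0, 6↦7, 7↦9, 8↦7, 9↦2, 10↦6]  zeros at y ∈ {3, 5}
  x = 4: [0↦5, 1↦1, 2↦9, 3↦8, 4↦10, 5↦5, 6↦5, 7↦0, 8↦2, 9↦1, 10↦9]  zeros at y ∈ {7}
  x = 5: [0↦8, 1↦6, 2↦5, 3↦6, 4↦10, 5↦7, 6↦9, 7↦6, 8↦10, 9↦0, 10↦10]  zeros at y ∈ {9}
  x = 6: [0↦7, 1↦5, 2↦4, 3↦5, 4↦9, 5↦6, 6↦8, 7↦5, 8↦9, 9↦10, 10↦9]  zeros at y ∈ ∅
  x = 7: [0↦2, 1↦9, 2↦6, 3↦5, 4↦7, 5↦2, 6↦2, 7↦8, 8↦10, 9↦9, 10↦6]  zeros at y ∈ ∅
  x = 8: [0↦4, 1↦7, 2↦0, 3↦6, 4↦4, 5↦6, 6↦2, 7↦4, 8↦2, 9↦8, 10↦1]  zeros at y ∈ {2}
  x = 9: [0↦2, 1↦10, 2↦8, 3↦8, 4↦0, 5↦7, 6↦8, 7↦4, 8↦7, 9↦7, 10↦5]  zeros at y ∈ {4}
  x = 10: [0↦7, 1↦7, 2↦8, 3↦0, 4↦6, 5↦5, 6↦9, 7↦8, 8↦3, 9↦6, 10↦7]  zeros at y ∈ {3}
Collecting zeros: affine points = {(0, 2), (0, 4), (0, 5), (2, 7), (3, 3), (3, 5), (4, 7), (5, 9), (8, 2), (9, 4), (10, 3)}.
Total count |C(F_11)_aff| = 11.


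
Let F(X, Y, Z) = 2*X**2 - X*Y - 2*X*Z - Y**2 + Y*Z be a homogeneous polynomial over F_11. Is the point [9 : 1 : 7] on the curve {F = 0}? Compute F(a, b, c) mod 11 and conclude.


F(9,1,7) ≡ 0 (mod 11); P is on the curve.

Evaluate F(9, 1, 7) term-by-term (mod 11).
  2*X**2 ↦ 2·81·1·1 = 162
  -X*Y ↦ -1·9·1·1 = -9
  -2*X*Z ↦ -2·9·1·7 = -126
  -Y**2 ↦ -1·1·1·1 = -1
  Y*Z ↦ 1·1·1·7 = 7
Sum: F(9, 1, 7) = (162) + (-9) + (-126) + (-1) + (7) = 33.
Reducing mod 11: 33 ≡ 0 (mod 11).
Since F(a, b, c) ≡ 0 (mod 11), P lies on the curve.


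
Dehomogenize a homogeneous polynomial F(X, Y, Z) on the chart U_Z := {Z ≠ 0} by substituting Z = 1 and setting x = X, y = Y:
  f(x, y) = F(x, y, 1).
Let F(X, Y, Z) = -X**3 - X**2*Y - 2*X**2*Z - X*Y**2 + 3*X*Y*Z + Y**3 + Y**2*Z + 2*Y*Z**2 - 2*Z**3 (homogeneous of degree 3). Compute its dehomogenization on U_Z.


f(x, y) = -x**3 - x**2*y - 2*x**2 - x*y**2 + 3*x*y + y**3 + y**2 + 2*y - 2

On U_Z we set Z = 1. Each monomial c·X^i·Y^j·Z^k in F becomes c·x^i·y^j·1^k = c·x^i·y^j.
Substituting Z = 1: F(X, Y, 1) = -x**3 - x**2*y - 2*x**2 - x*y**2 + 3*x*y + y**3 + y**2 + 2*y - 2.
Note: deg(f) ≤ deg(F) = 3; strict inequality happens when F is divisible by Z (lost terms).


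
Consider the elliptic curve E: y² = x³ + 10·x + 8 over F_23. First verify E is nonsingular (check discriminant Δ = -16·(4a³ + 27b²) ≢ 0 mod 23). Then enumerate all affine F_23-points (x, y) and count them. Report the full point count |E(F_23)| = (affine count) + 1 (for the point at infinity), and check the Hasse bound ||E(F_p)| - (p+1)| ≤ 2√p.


Affine points = {(0, 10), (0, 13), (2, 6), (2, 17), (6, 10), (6, 13), (8, 5), (8, 18), (10, 2), (10, 21), (11, 0), (12, 4), (12, 19), (13, 9), (13, 14), (16, 3), (16, 20), (17, 10), (17, 13), (21, 7), (21, 16)}; affine count = 21; |E(F_23)| = 22.

Discriminant check: Δ ∝ 4a³ + 27b² = 4·10³ + 27·8² = 4·1000 + 27·64 ≡ 1 (mod 23). Nonzero ⇒ E is nonsingular.
For each x ∈ F_23, compute rhs = x³ + 10·x + 8 mod 23, then count y ∈ F_23 with y² ≡ rhs.
  x = 0: rhs = 8, matching y values: 10, 13 (2 points).
  x = 1: rhs = 19, matching y values: none (0 points).
  x = 2: rhs = 13, matching y values: 6, 17 (2 points).
  x = 3: rhs = 19, matching y values: none (0 points).
  x = 4: rhs = 20, matching y values: none (0 points).
  x = 5: rhs = 22, matching y values: none (0 points).
  x = 6: rhs = 8, matching y values: 10, 13 (2 points).
  x = 7: rhs = 7, matching y values: none (0 points).
  x = 8: rhs = 2, matching y values: 5, 18 (2 points).
  x = 9: rhs = 22, matching y values: none (0 points).
  x = 10: rhs = 4, matching y values: 2, 21 (2 points).
  x = 11: rhs = 0, matching y values: 0 (1 points).
  x = 12: rhs = 16, matching y values: 4, 19 (2 points).
  x = 13: rhs = 12, matching y values: 9, 14 (2 points).
  x = 14: rhs = 17, matching y values: none (0 points).
  x = 15: rhs = 14, matching y values: none (0 points).
  x = 16: rhs = 9, matching y values: 3, 20 (2 points).
  x = 17: rhs = 8, matching y values: 10, 13 (2 points).
  x = 18: rhs = 17, matching y values: none (0 points).
  x = 19: rhs = 19, matching y values: none (0 points).
  x = 20: rhs = 20, matching y values: none (0 points).
  x = 21: rhs = 3, matching y values: 7, 16 (2 points).
  x = 22: rhs = 20, matching y values: none (0 points).
Total affine count: 21.
Full point count |E(F_23)| = 21 + 1 = 22.
Hasse bound: |22 − (23+1)| = |-2| = 2 ≤ 2√23 ≈ 9.5917 ✓.


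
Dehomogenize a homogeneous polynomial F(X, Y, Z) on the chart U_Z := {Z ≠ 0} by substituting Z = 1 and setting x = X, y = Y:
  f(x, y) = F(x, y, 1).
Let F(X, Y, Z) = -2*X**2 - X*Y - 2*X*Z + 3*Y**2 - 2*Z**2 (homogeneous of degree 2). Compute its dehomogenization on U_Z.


f(x, y) = -2*x**2 - x*y - 2*x + 3*y**2 - 2

On U_Z we set Z = 1. Each monomial c·X^i·Y^j·Z^k in F becomes c·x^i·y^j·1^k = c·x^i·y^j.
Substituting Z = 1: F(X, Y, 1) = -2*x**2 - x*y - 2*x + 3*y**2 - 2.
Note: deg(f) ≤ deg(F) = 2; strict inequality happens when F is divisible by Z (lost terms).


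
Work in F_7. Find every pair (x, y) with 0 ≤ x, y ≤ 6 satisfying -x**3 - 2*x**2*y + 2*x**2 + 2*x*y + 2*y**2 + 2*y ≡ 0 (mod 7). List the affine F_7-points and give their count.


Affine F_7-points: {(0, 0), (0, 6), (2, 0), (2, 1), (3, 2), (3, 3), (5, 6), (6, 2), (6, 6)}; count = 9.

For each of the 49 pairs (x, y) ∈ F_7², evaluate f(x, y) mod 7. Record the zeros.
  x = 0: [0↦0, 1↦4, 2↦5, 3↦3, 4↦5, 5↦4, 6↦0]  zeros at y ∈ {0, 6}
  x = 1: [0↦1, 1↦5, 2↦6, 3↦4, 4↦6, 5↦5, 6↦1]  zeros at y ∈ ∅
  x = 2: [0↦0, 1↦0, 2↦4, 3↦5, 4↦3, 5↦5, 6↦4]  zeros at y ∈ {0, 1}
  x = 3: [0↦5, 1↦4, 2↦0, 3↦0, 4↦4, 5↦5, 6↦3]  zeros at y ∈ {2, 3}
  x = 4: [0↦3, 1↦4, 2↦2, 3↦4, 4↦3, 5↦6, 6↦6]  zeros at y ∈ ∅
  x = 5: [0↦2, 1↦1, 2↦4, 3↦4, 4↦1, 5↦2, 6↦0]  zeros at y ∈ {6}
  x = 6: [0↦3, 1↦3, 2↦0, 3↦1, 4↦6, 5↦1, 6↦0]  zeros at y ∈ {2, 6}
Collecting zeros: affine points = {(0, 0), (0, 6), (2, 0), (2, 1), (3, 2), (3, 3), (5, 6), (6, 2), (6, 6)}.
Total count |C(F_7)_aff| = 9.


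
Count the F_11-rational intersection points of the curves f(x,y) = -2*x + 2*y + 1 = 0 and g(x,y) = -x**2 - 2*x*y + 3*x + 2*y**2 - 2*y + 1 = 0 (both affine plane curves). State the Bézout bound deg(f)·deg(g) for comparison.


Common zeros: ∅; count = 0; Bézout bound = 2.

deg(f) = 1, deg(g) = 2, so Bézout bound = 2.
Scan x ∈ F_11. For each x, list the y ∈ F_11 with f(x, y) ≡ 0 and those with g(x, y) ≡ 0 (mod 11); the common zeros in that column are the intersection.
  x = 0: f ≡ 0 at y ∈ {5}; g ≡ 0 at y ∈ ∅; common: ∅.
  x = 1: f ≡ 0 at y ∈ {6}; g ≡ 0 at y ∈ {5, 8}; common: ∅.
  x = 2: f ≡ 0 at y ∈ {7}; g ≡ 0 at y ∈ {4, 10}; common: ∅.
  x = 3: f ≡ 0 at y ∈ {8}; g ≡ 0 at y ∈ {5, 10}; common: ∅.
  x = 4: f ≡ 0 at y ∈ {9}; g ≡ 0 at y ∈ {1, 4}; common: ∅.
  x = 5: f ≡ 0 at y ∈ {10}; g ≡ 0 at y ∈ ∅; common: ∅.
  x = 6: f ≡ 0 at y ∈ {0}; g ≡ 0 at y ∈ ∅; common: ∅.
  x = 7: f ≡ 0 at y ∈ {1}; g ≡ 0 at y ∈ ∅; common: ∅.
  x = 8: f ≡ 0 at y ∈ {2}; g ≡ 0 at y ∈ {1, 8}; common: ∅.
  x = 9: f ≡ 0 at y ∈ {3}; g ≡ 0 at y ∈ ∅; common: ∅.
  x = 10: f ≡ 0 at y ∈ {4}; g ≡ 0 at y ∈ ∅; common: ∅.
Collecting: common zeros = ∅, so the count is 0.
Comparison with the Bézout bound: 0 ≤ 2 = deg(f)·deg(g), as expected for curves with no common component (the affine F_11-count falls short of the bound because intersections may lie at infinity, over extension fields, or carry multiplicity).


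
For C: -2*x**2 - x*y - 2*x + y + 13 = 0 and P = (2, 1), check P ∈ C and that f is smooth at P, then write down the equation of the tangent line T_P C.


Tangent line at P: -11*x - y + 23 = 0.

Step 1: f(2, 1) = 0, so P lies on C.
Step 2: partial derivatives
  f_x(x, y) = -4*x - y - 2, f_y(x, y) = 1 - x.
  f_x(P) = -11, f_y(P) = -1 (gradient nonzero, so P is smooth).
Step 3: tangent line at P: -11·(x − 2) + -1·(y − 1) = 0.
Expanding: -11*x - y + 23 = 0.


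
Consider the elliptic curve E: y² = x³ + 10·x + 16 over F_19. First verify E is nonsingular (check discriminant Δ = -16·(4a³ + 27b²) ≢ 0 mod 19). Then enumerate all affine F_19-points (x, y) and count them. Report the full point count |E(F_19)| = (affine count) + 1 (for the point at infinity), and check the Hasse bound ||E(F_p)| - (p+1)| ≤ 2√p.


Affine points = {(0, 4), (0, 15), (2, 5), (2, 14), (3, 4), (3, 15), (4, 5), (4, 14), (5, 1), (5, 18), (6, 8), (6, 11), (7, 7), (7, 12), (8, 0), (13, 5), (13, 14), (15, 8), (15, 11), (16, 4), (16, 15), (17, 8), (17, 11), (18, 9), (18, 10)}; affine count = 25; |E(F_19)| = 26.

Discriminant check: Δ ∝ 4a³ + 27b² = 4·10³ + 27·16² = 4·1000 + 27·256 ≡ 6 (mod 19). Nonzero ⇒ E is nonsingular.
For each x ∈ F_19, compute rhs = x³ + 10·x + 16 mod 19, then count y ∈ F_19 with y² ≡ rhs.
  x = 0: rhs = 16, matching y values: 4, 15 (2 points).
  x = 1: rhs = 8, matching y values: none (0 points).
  x = 2: rhs = 6, matching y values: 5, 14 (2 points).
  x = 3: rhs = 16, matching y values: 4, 15 (2 points).
  x = 4: rhs = 6, matching y values: 5, 14 (2 points).
  x = 5: rhs = 1, matching y values: 1, 18 (2 points).
  x = 6: rhs = 7, matching y values: 8, 11 (2 points).
  x = 7: rhs = 11, matching y values: 7, 12 (2 points).
  x = 8: rhs = 0, matching y values: 0 (1 points).
  x = 9: rhs = 18, matching y values: none (0 points).
  x = 10: rhs = 14, matching y values: none (0 points).
  x = 11: rhs = 13, matching y values: none (0 points).
  x = 12: rhs = 2, matching y values: none (0 points).
  x = 13: rhs = 6, matching y values: 5, 14 (2 points).
  x = 14: rhs = 12, matching y values: none (0 points).
  x = 15: rhs = 7, matching y values: 8, 11 (2 points).
  x = 16: rhs = 16, matching y values: 4, 15 (2 points).
  x = 17: rhs = 7, matching y values: 8, 11 (2 points).
  x = 18: rhs = 5, matching y values: 9, 10 (2 points).
Total affine count: 25.
Full point count |E(F_19)| = 25 + 1 = 26.
Hasse bound: |26 − (19+1)| = |6| = 6 ≤ 2√19 ≈ 8.7178 ✓.


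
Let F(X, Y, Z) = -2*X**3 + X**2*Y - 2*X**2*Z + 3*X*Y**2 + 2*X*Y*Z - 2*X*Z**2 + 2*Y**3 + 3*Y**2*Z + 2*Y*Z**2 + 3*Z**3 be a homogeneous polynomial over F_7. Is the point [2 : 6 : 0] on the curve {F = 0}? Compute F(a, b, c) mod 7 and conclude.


F(2,6,0) ≡ 5 (mod 7); P is NOT on the curve.

Evaluate F(2, 6, 0) term-by-term (mod 7).
  -2*X**3 ↦ -2·8·1·1 = -16
  X**2*Y ↦ 1·4·6·1 = 24
  -2*X**2*Z ↦ -2·4·1·0 = 0
  3*X*Y**2 ↦ 3·2·36·1 = 216
  2*X*Y*Z ↦ 2·2·6·0 = 0
  -2*X*Z**2 ↦ -2·2·1·0 = 0
  2*Y**3 ↦ 2·1·216·1 = 432
  3*Y**2*Z ↦ 3·1·36·0 = 0
  2*Y*Z**2 ↦ 2·1·6·0 = 0
  3*Z**3 ↦ 3·1·1·0 = 0
Sum: F(2, 6, 0) = (-16) + (24) + (0) + (216) + (0) + (0) + (432) + (0) + (0) + (0) = 656.
Reducing mod 7: 656 ≡ 5 (mod 7).
Since F(a, b, c) ≡ 5 ≠ 0 (mod 7), P does NOT lie on the curve.


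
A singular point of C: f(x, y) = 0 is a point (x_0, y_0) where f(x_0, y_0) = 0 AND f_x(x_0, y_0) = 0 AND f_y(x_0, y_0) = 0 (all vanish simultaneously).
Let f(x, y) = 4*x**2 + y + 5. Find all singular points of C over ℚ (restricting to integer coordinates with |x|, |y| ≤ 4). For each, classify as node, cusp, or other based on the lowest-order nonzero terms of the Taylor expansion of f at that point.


No singular points in the scanned grid; C is smooth there.

Compute partial derivatives:
  f_x = 8*x.
  f_y = 1.
f_y = 1 is a nonzero constant, so f_y never vanishes: no point (x, y) can satisfy f = f_x = f_y = 0. In particular no (x, y) ∈ {−4, ..., 4}² is singular; the curve is smooth.


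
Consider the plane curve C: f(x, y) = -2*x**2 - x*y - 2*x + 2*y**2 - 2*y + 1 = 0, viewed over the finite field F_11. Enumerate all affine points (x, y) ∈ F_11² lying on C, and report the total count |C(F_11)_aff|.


Affine F_11-points: {(1, 9), (2, 0), (2, 2), (3, 4), (5, 4), (5, 5), (7, 2), (7, 8), (8, 0), (8, 5), (10, 8), (10, 9)}; count = 12.

For each of the 121 pairs (x, y) ∈ F_11², evaluate f(x, y) mod 11. Record the zeros.
  x = 0: [0↦1, 1↦1, 2↦5, 3↦2, 4↦3, 5↦8, 6↦6, 7↦8, 8↦3, 9↦2, 10↦5]  zeros at y ∈ ∅
  x = 1: [0↦8, 1↦7, 2↦10, 3↦6, 4↦6, 5↦10, 6↦7, 7↦8, 8↦2, 9↦0, 10↦2]  zeros at y ∈ {9}
  x = 2: [0↦0, 1↦9, 2↦0, 3↦6, 4↦5, 5↦8, 6↦4, 7↦4, 8↦8, 9↦5, 10↦6]  zeros at y ∈ {0, 2}
  x = 3: [0↦10, 1↦7, 2↦8, 3↦2, 4↦0, 5↦2, 6↦8, 7↦7, 8↦10, 9↦6, 10↦6]  zeros at y ∈ {4}
  x = 4: [0↦5, 1↦1, 2↦1, 3↦5, 4↦2, 5↦3, 6↦8, 7↦6, 8↦8, 9↦3, 10↦2]  zeros at y ∈ ∅
  x = 5: [0↦7, 1↦2, 2↦1, 3↦4, 4↦0, 5↦0, 6↦4, 7↦1, 8↦2, 9↦7, 10↦5]  zeros at y ∈ {4, 5}
  x = 6: [0↦5, 1↦10, 2↦8, 3↦10, 4↦5, 5↦4, 6↦7, 7↦3, 8↦3, 9↦7, 10↦4]  zeros at y ∈ ∅
  x = 7: [0↦10, 1↦3, 2↦0, 3↦1, 4↦6, 5↦4, 6↦6, 7↦1, 8↦0, 9↦3, 10↦10]  zeros at y ∈ {2, 8}
  x = 8: [0↦0, 1↦3, 2↦10, 3↦10, 4↦3, 5↦0, 6↦1, 7↦6, 8↦4, 9↦6, 10↦1]  zeros at y ∈ {0, 5}
  x = 9: [0↦8, 1↦10, 2↦5, 3↦4, 4↦7, 5↦3, 6↦3, 7↦7, 8↦4, 9↦5, 10↦10]  zeros at y ∈ ∅
  x = 10: [0↦1, 1↦2, 2↦7, 3↦5, 4↦7, 5↦2, 6↦1, 7↦4, 8↦0, 9↦0, 10↦4]  zeros at y ∈ {8, 9}
Collecting zeros: affine points = {(1, 9), (2, 0), (2, 2), (3, 4), (5, 4), (5, 5), (7, 2), (7, 8), (8, 0), (8, 5), (10, 8), (10, 9)}.
Total count |C(F_11)_aff| = 12.


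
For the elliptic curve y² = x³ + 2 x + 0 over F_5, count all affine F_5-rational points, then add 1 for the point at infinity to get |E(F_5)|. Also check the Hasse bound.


Affine points = {(0, 0)}; affine count = 1; |E(F_5)| = 2.

Discriminant check: Δ ∝ 4a³ + 27b² = 4·2³ + 27·0² = 4·8 + 27·0 ≡ 2 (mod 5). Nonzero ⇒ E is nonsingular.
For each x ∈ F_5, compute rhs = x³ + 2·x + 0 mod 5, then count y ∈ F_5 with y² ≡ rhs.
  x = 0: rhs = 0, matching y values: 0 (1 points).
  x = 1: rhs = 3, matching y values: none (0 points).
  x = 2: rhs = 2, matching y values: none (0 points).
  x = 3: rhs = 3, matching y values: none (0 points).
  x = 4: rhs = 2, matching y values: none (0 points).
Total affine count: 1.
Full point count |E(F_5)| = 1 + 1 = 2.
Hasse bound: |2 − (5+1)| = |-4| = 4 ≤ 2√5 ≈ 4.4721 ✓.


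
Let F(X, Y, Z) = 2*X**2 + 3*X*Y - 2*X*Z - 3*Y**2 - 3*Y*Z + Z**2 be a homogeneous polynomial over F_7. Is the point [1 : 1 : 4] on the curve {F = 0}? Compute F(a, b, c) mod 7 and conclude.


F(1,1,4) ≡ 5 (mod 7); P is NOT on the curve.

Evaluate F(1, 1, 4) term-by-term (mod 7).
  2*X**2 ↦ 2·1·1·1 = 2
  3*X*Y ↦ 3·1·1·1 = 3
  -2*X*Z ↦ -2·1·1·4 = -8
  -3*Y**2 ↦ -3·1·1·1 = -3
  -3*Y*Z ↦ -3·1·1·4 = -12
  Z**2 ↦ 1·1·1·16 = 16
Sum: F(1, 1, 4) = (2) + (3) + (-8) + (-3) + (-12) + (16) = -2.
Reducing mod 7: -2 ≡ 5 (mod 7).
Since F(a, b, c) ≡ 5 ≠ 0 (mod 7), P does NOT lie on the curve.


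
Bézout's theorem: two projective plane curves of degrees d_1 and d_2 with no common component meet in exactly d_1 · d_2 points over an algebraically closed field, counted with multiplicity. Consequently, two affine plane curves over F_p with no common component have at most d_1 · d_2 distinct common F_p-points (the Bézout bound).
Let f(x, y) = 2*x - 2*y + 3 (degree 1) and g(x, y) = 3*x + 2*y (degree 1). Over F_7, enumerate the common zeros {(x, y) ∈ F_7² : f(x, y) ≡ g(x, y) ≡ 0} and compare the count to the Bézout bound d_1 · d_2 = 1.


Common zeros: {(5, 3)}; count = 1; Bézout bound = 1.

deg(f) = 1, deg(g) = 1, so Bézout bound = 1.
Scan x ∈ F_7. For each x, list the y ∈ F_7 with f(x, y) ≡ 0 and those with g(x, y) ≡ 0 (mod 7); the common zeros in that column are the intersection.
  x = 0: f ≡ 0 at y ∈ {5}; g ≡ 0 at y ∈ {0}; common: ∅.
  x = 1: f ≡ 0 at y ∈ {6}; g ≡ 0 at y ∈ {2}; common: ∅.
  x = 2: f ≡ 0 at y ∈ {0}; g ≡ 0 at y ∈ {4}; common: ∅.
  x = 3: f ≡ 0 at y ∈ {1}; g ≡ 0 at y ∈ {6}; common: ∅.
  x = 4: f ≡ 0 at y ∈ {2}; g ≡ 0 at y ∈ {1}; common: ∅.
  x = 5: f ≡ 0 at y ∈ {3}; g ≡ 0 at y ∈ {3}; common: {3}.
  x = 6: f ≡ 0 at y ∈ {4}; g ≡ 0 at y ∈ {5}; common: ∅.
Collecting: common zeros = {(5, 3)}, so the count is 1.
Comparison with the Bézout bound: 1 ≤ 1 = deg(f)·deg(g), as expected for curves with no common component (the bound is attained).


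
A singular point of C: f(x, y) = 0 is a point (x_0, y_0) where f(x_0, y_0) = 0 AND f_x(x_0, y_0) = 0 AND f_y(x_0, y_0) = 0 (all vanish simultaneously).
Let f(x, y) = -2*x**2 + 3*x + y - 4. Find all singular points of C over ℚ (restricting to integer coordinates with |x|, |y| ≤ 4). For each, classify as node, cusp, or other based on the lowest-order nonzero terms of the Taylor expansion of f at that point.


No singular points in the scanned grid; C is smooth there.

Compute partial derivatives:
  f_x = 3 - 4*x.
  f_y = 1.
f_y = 1 is a nonzero constant, so f_y never vanishes: no point (x, y) can satisfy f = f_x = f_y = 0. In particular no (x, y) ∈ {−4, ..., 4}² is singular; the curve is smooth.


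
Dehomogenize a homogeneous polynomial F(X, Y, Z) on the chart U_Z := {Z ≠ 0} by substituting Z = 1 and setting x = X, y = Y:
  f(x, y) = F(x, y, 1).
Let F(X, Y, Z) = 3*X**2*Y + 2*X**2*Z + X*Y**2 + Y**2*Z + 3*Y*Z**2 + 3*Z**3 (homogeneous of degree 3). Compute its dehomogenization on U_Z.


f(x, y) = 3*x**2*y + 2*x**2 + x*y**2 + y**2 + 3*y + 3

On U_Z we set Z = 1. Each monomial c·X^i·Y^j·Z^k in F becomes c·x^i·y^j·1^k = c·x^i·y^j.
Substituting Z = 1: F(X, Y, 1) = 3*x**2*y + 2*x**2 + x*y**2 + y**2 + 3*y + 3.
Note: deg(f) ≤ deg(F) = 3; strict inequality happens when F is divisible by Z (lost terms).


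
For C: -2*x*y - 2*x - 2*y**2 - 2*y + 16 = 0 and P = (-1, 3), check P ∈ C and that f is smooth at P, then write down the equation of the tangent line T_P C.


Tangent line at P: -8*x - 12*y + 28 = 0.

Step 1: f(-1, 3) = 0, so P lies on C.
Step 2: partial derivatives
  f_x(x, y) = -2*y - 2, f_y(x, y) = -2*x - 4*y - 2.
  f_x(P) = -8, f_y(P) = -12 (gradient nonzero, so P is smooth).
Step 3: tangent line at P: -8·(x − -1) + -12·(y − 3) = 0.
Expanding: -8*x - 12*y + 28 = 0.


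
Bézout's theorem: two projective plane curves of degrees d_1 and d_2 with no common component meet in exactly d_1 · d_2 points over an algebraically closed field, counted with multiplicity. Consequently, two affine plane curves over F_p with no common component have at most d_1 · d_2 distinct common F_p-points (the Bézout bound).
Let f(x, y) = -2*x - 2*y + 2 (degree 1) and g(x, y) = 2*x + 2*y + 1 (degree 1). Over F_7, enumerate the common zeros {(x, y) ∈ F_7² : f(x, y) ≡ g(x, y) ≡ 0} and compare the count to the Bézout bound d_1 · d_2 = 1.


Common zeros: ∅; count = 0; Bézout bound = 1.

deg(f) = 1, deg(g) = 1, so Bézout bound = 1.
Scan x ∈ F_7. For each x, list the y ∈ F_7 with f(x, y) ≡ 0 and those with g(x, y) ≡ 0 (mod 7); the common zeros in that column are the intersection.
  x = 0: f ≡ 0 at y ∈ {1}; g ≡ 0 at y ∈ {3}; common: ∅.
  x = 1: f ≡ 0 at y ∈ {0}; g ≡ 0 at y ∈ {2}; common: ∅.
  x = 2: f ≡ 0 at y ∈ {6}; g ≡ 0 at y ∈ {1}; common: ∅.
  x = 3: f ≡ 0 at y ∈ {5}; g ≡ 0 at y ∈ {0}; common: ∅.
  x = 4: f ≡ 0 at y ∈ {4}; g ≡ 0 at y ∈ {6}; common: ∅.
  x = 5: f ≡ 0 at y ∈ {3}; g ≡ 0 at y ∈ {5}; common: ∅.
  x = 6: f ≡ 0 at y ∈ {2}; g ≡ 0 at y ∈ {4}; common: ∅.
Collecting: common zeros = ∅, so the count is 0.
Comparison with the Bézout bound: 0 ≤ 1 = deg(f)·deg(g), as expected for curves with no common component (the affine F_7-count falls short of the bound because intersections may lie at infinity, over extension fields, or carry multiplicity).


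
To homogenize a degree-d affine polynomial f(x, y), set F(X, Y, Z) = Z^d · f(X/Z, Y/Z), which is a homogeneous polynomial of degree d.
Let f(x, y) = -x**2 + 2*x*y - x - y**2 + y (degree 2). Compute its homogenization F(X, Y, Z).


F(X, Y, Z) = -X**2 + 2*X*Y - X*Z - Y**2 + Y*Z

deg(f) = 2.
Substitute x = X/Z, y = Y/Z into f, then multiply by Z^2.
  monomial -1·x^2·y^0 ↦ -1·X^2·Y^0·Z^0.
  monomial 2·x^1·y^1 ↦ 2·X^1·Y^1·Z^0.
  monomial -1·x^1·y^0 ↦ -1·X^1·Y^0·Z^1.
  monomial -1·x^0·y^2 ↦ -1·X^0·Y^2·Z^0.
  monomial 1·x^0·y^1 ↦ 1·X^0·Y^1·Z^1.
Collecting: F(X, Y, Z) = -X**2 + 2*X*Y - X*Z - Y**2 + Y*Z.


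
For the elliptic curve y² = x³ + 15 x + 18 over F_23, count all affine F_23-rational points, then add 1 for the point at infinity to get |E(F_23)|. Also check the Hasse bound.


Affine points = {(0, 8), (0, 15), (4, 2), (4, 21), (6, 5), (6, 18), (7, 11), (7, 12), (8, 11), (8, 12), (9, 10), (9, 13), (10, 8), (10, 15), (13, 8), (13, 15), (18, 5), (18, 18), (19, 3), (19, 20), (21, 7), (21, 16), (22, 5), (22, 18)}; affine count = 24; |E(F_23)| = 25.

Discriminant check: Δ ∝ 4a³ + 27b² = 4·15³ + 27·18² = 4·3375 + 27·324 ≡ 7 (mod 23). Nonzero ⇒ E is nonsingular.
For each x ∈ F_23, compute rhs = x³ + 15·x + 18 mod 23, then count y ∈ F_23 with y² ≡ rhs.
  x = 0: rhs = 18, matching y values: 8, 15 (2 points).
  x = 1: rhs = 11, matching y values: none (0 points).
  x = 2: rhs = 10, matching y values: none (0 points).
  x = 3: rhs = 21, matching y values: none (0 points).
  x = 4: rhs = 4, matching y values: 2, 21 (2 points).
  x = 5: rhs = 11, matching y values: none (0 points).
  x = 6: rhs = 2, matching y values: 5, 18 (2 points).
  x = 7: rhs = 6, matching y values: 11, 12 (2 points).
  x = 8: rhs = 6, matching y values: 11, 12 (2 points).
  x = 9: rhs = 8, matching y values: 10, 13 (2 points).
  x = 10: rhs = 18, matching y values: 8, 15 (2 points).
  x = 11: rhs = 19, matching y values: none (0 points).
  x = 12: rhs = 17, matching y values: none (0 points).
  x = 13: rhs = 18, matching y values: 8, 15 (2 points).
  x = 14: rhs = 5, matching y values: none (0 points).
  x = 15: rhs = 7, matching y values: none (0 points).
  x = 16: rhs = 7, matching y values: none (0 points).
  x = 17: rhs = 11, matching y values: none (0 points).
  x = 18: rhs = 2, matching y values: 5, 18 (2 points).
  x = 19: rhs = 9, matching y values: 3, 20 (2 points).
  x = 20: rhs = 15, matching y values: none (0 points).
  x = 21: rhs = 3, matching y values: 7, 16 (2 points).
  x = 22: rhs = 2, matching y values: 5, 18 (2 points).
Total affine count: 24.
Full point count |E(F_23)| = 24 + 1 = 25.
Hasse bound: |25 − (23+1)| = |1| = 1 ≤ 2√23 ≈ 9.5917 ✓.


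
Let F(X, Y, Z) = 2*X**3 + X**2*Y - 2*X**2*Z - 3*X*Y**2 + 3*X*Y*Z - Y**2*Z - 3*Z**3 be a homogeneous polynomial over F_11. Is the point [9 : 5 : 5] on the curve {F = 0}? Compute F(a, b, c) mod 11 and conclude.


F(9,5,5) ≡ 3 (mod 11); P is NOT on the curve.

Evaluate F(9, 5, 5) term-by-term (mod 11).
  2*X**3 ↦ 2·729·1·1 = 1458
  X**2*Y ↦ 1·81·5·1 = 405
  -2*X**2*Z ↦ -2·81·1·5 = -810
  -3*X*Y**2 ↦ -3·9·25·1 = -675
  3*X*Y*Z ↦ 3·9·5·5 = 675
  -Y**2*Z ↦ -1·1·25·5 = -125
  -3*Z**3 ↦ -3·1·1·125 = -375
Sum: F(9, 5, 5) = (1458) + (405) + (-810) + (-675) + (675) + (-125) + (-375) = 553.
Reducing mod 11: 553 ≡ 3 (mod 11).
Since F(a, b, c) ≡ 3 ≠ 0 (mod 11), P does NOT lie on the curve.


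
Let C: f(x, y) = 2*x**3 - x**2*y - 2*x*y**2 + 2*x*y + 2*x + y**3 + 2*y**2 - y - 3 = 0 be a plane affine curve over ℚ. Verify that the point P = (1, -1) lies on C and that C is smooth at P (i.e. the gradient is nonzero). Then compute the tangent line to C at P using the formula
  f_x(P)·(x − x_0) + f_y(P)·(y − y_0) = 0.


Tangent line at P: 6*x + 3*y - 3 = 0.

Step 1: f(1, -1) = 0, so P lies on C.
Step 2: partial derivatives
  f_x(x, y) = 6*x**2 - 2*x*y - 2*y**2 + 2*y + 2, f_y(x, y) = -x**2 - 4*x*y + 2*x + 3*y**2 + 4*y - 1.
  f_x(P) = 6, f_y(P) = 3 (gradient nonzero, so P is smooth).
Step 3: tangent line at P: 6·(x − 1) + 3·(y − -1) = 0.
Expanding: 6*x + 3*y - 3 = 0.


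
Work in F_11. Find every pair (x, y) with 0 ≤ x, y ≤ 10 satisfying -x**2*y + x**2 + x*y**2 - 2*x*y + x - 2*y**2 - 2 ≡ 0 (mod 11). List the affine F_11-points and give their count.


Affine F_11-points: {(1, 0), (1, 8), (2, 6), (3, 6), (3, 9), (4, 2), (4, 10), (5, 9), (5, 10), (6, 4), (6, 8), (8, 2), (8, 4), (9, 0)}; count = 14.

For each of the 121 pairs (x, y) ∈ F_11², evaluate f(x, y) mod 11. Record the zeros.
  x = 0: [0↦9, 1↦7, 2↦1, 3↦2, 4↦10, 5↦3, 6↦3, 7↦10, 8↦2, 9↦1, 10↦7]  zeros at y ∈ ∅
  x = 1: [0↦0, 1↦7, 2↦1, 3↦4, 4↦5, 5↦4, 6↦1, 7↦7, 8↦0, 9↦2, 10↦2]  zeros at y ∈ {0, 8}
  x = 2: [0↦4, 1↦7, 2↦10, 3↦2, 4↦5, 5↦8, 6↦0, 7↦3, 8↦6, 9↦9, 10↦1]  zeros at y ∈ {6}
  x = 3: [0↦10, 1↦7, 2↦6, 3↦7, 4↦10, 5↦4, 6↦0, 7↦9, 8↦9, 9↦0, 10↦4]  zeros at y ∈ {6, 9}
  x = 4: [0↦7, 1↦7, 2↦0, 3↦8, 4↦9, 5↦3, 6↦1, 7↦3, 8↦9, 9↦8, 10↦0]  zeros at y ∈ {2, 10}
  x = 5: [0↦6, 1↦7, 2↦3, 3↦5, 4↦2, 5↦5, 6↦3, 7↦7, 8↦6, 9↦0, 10↦0]  zeros at y ∈ {9, 10}
  x = 6: [0↦7, 1↦7, 2↦4, 3↦9, 4↦0, 5↦10, 6↦6, 7↦10, 8↦0, 9↦9, 10↦4]  zeros at y ∈ {4, 8}
  x = 7: [0↦10, 1↦7, 2↦3, 3↦9, 4↦3, 5↦7, 6↦10, 7↦1, 8↦2, 9↦2, 10↦1]  zeros at y ∈ ∅
  x = 8: [0↦4, 1↦7, 2↦0, 3↦5, 4↦0, 5↦7, 6↦4, 7↦2, 8↦1, 9↦1, 10↦2]  zeros at y ∈ {2, 4}
  x = 9: [0↦0, 1↦7, 2↦6, 3↦8, 4↦2, 5↦10, 6↦10, 7↦2, 8↦8, 9↦6, 10↦7]  zeros at y ∈ {0}
  x = 10: [0↦9, 1↦7, 2↦10, 3↦7, 4↦9, 5↦5, 6↦6, 7↦1, 8↦1, 9↦6, 10↦5]  zeros at y ∈ ∅
Collecting zeros: affine points = {(1, 0), (1, 8), (2, 6), (3, 6), (3, 9), (4, 2), (4, 10), (5, 9), (5, 10), (6, 4), (6, 8), (8, 2), (8, 4), (9, 0)}.
Total count |C(F_11)_aff| = 14.


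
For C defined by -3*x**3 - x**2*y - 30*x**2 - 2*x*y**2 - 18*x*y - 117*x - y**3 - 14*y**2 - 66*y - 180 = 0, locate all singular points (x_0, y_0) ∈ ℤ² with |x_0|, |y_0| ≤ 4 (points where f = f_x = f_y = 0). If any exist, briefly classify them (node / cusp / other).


Singular points: {(-3, -3)}; classification: cusp.

Compute partial derivatives:
  f_x = -9*x**2 - 2*x*y - 60*x - 2*y**2 - 18*y - 117.
  f_y = -x**2 - 4*x*y - 18*x - 3*y**2 - 28*y - 66.
Scan x_0 ∈ {−4, ..., 4}. For each x_0, f_y(x_0, y) is a polynomial in y; find its integer roots y ∈ {−4, ..., 4}, then test f_x and f at those candidates.
  x = -4: f_y(-4, y) = -3*y**2 - 12*y - 10; no integer root y with |y| ≤ 4.
  x = -3: f_y(-3, y) = -3*y**2 - 16*y - 21; vanishes at y ∈ {-3}. (-3, -3): f_x = 0, f = 0 — SINGULAR.
  x = -2: f_y(-2, y) = -3*y**2 - 20*y - 34; no integer root y with |y| ≤ 4.
  x = -1: f_y(-1, y) = -3*y**2 - 24*y - 49; no integer root y with |y| ≤ 4.
  x = 0: f_y(0, y) = -3*y**2 - 28*y - 66; no integer root y with |y| ≤ 4.
  x = 1: f_y(1, y) = -3*y**2 - 32*y - 85; no integer root y with |y| ≤ 4.
  x = 2: f_y(2, y) = -3*y**2 - 36*y - 106; no integer root y with |y| ≤ 4.
  x = 3: f_y(3, y) = -3*y**2 - 40*y - 129; no integer root y with |y| ≤ 4.
  x = 4: f_y(4, y) = -3*y**2 - 44*y - 154; no integer root y with |y| ≤ 4.
Only singular point on the grid: (-3, -3).
Classify: substitute x = -3 + u, y = -3 + v and expand: f = -3*u**3 - u**2*v - 2*u*v**2 - v**3 + v**2.
No constant or linear terms (consistent with a singular point). Quadratic part: v**2. Cubic part: -3*u**3 - u**2*v - 2*u*v**2 - v**3.
The quadratic part v**2 is a perfect square, so there is a single (double) tangent line v = 0, i.e. y = -3. Restricting the cubic part to that line (v = 0) leaves -3*u**3 ≠ 0, so f is not divisible by v and the branch is v² ≈ 3*u**3 to lowest order — this is a cusp.
Classification: cusp.


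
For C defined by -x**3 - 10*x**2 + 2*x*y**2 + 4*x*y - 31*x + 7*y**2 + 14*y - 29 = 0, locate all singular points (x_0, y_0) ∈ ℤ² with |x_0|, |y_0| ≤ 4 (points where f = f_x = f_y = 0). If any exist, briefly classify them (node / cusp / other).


Singular points: {(-3, -1)}; classification: node.

Compute partial derivatives:
  f_x = -3*x**2 - 20*x + 2*y**2 + 4*y - 31.
  f_y = 4*x*y + 4*x + 14*y + 14.
Scan x_0 ∈ {−4, ..., 4}. For each x_0, f_y(x_0, y) is a polynomial in y; find its integer roots y ∈ {−4, ..., 4}, then test f_x and f at those candidates.
  x = -4: f_y(-4, y) = -2*y - 2; vanishes at y ∈ {-1}. (-4, -1): f_x = -1 ≠ 0.
  x = -3: f_y(-3, y) = 2*y + 2; vanishes at y ∈ {-1}. (-3, -1): f_x = 0, f = 0 — SINGULAR.
  x = -2: f_y(-2, y) = 6*y + 6; vanishes at y ∈ {-1}. (-2, -1): f_x = -5 ≠ 0.
  x = -1: f_y(-1, y) = 10*y + 10; vanishes at y ∈ {-1}. (-1, -1): f_x = -16 ≠ 0.
  x = 0: f_y(0, y) = 14*y + 14; vanishes at y ∈ {-1}. (0, -1): f_x = -33 ≠ 0.
  x = 1: f_y(1, y) = 18*y + 18; vanishes at y ∈ {-1}. (1, -1): f_x = -56 ≠ 0.
  x = 2: f_y(2, y) = 22*y + 22; vanishes at y ∈ {-1}. (2, -1): f_x = -85 ≠ 0.
  x = 3: f_y(3, y) = 26*y + 26; vanishes at y ∈ {-1}. (3, -1): f_x = -120 ≠ 0.
  x = 4: f_y(4, y) = 30*y + 30; vanishes at y ∈ {-1}. (4, -1): f_x = -161 ≠ 0.
Only singular point on the grid: (-3, -1).
Classify: substitute x = -3 + u, y = -1 + v and expand: f = -u**3 - u**2 + 2*u*v**2 + v**2.
No constant or linear terms (consistent with a singular point). Quadratic part: -u**2 + v**2. Cubic part: -u**3 + 2*u*v**2.
The quadratic part v**2 - u**2 = (v − u)(v + u) splits into two distinct linear factors, so there are two distinct tangent lines y − -1 = ±(x − -3) — this is a node (ordinary double point).
Classification: node.


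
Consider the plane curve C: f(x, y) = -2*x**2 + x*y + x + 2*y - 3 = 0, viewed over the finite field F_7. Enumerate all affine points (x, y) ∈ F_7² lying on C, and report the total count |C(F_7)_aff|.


Affine F_7-points: {(0, 5), (1, 6), (2, 4), (3, 5), (4, 4), (6, 6)}; count = 6.

For each of the 49 pairs (x, y) ∈ F_7², evaluate f(x, y) mod 7. Record the zeros.
  x = 0: [0↦4, 1↦6, 2↦1, 3↦3, 4↦5, 5↦0, 6↦2]  zeros at y ∈ {5}
  x = 1: [0↦3, 1↦6, 2↦2, 3↦5, 4↦1, 5↦4, 6↦0]  zeros at y ∈ {6}
  x = 2: [0↦5, 1↦2, 2↦6, 3↦3, 4↦0, 5↦4, 6↦1]  zeros at y ∈ {4}
  x = 3: [0↦3, 1↦1, 2↦6, 3↦4, 4↦2, 5↦0, 6↦5]  zeros at y ∈ {5}
  x = 4: [0↦4, 1↦3, 2↦2, 3↦1, 4↦0, 5↦6, 6↦5]  zeros at y ∈ {4}
  x = 5: [0↦1, 1↦1, 2↦1, 3↦1, 4↦1, 5↦1, 6↦1]  zeros at y ∈ ∅
  x = 6: [0↦1, 1↦2, 2↦3, 3↦4, 4↦5, 5↦6, 6↦0]  zeros at y ∈ {6}
Collecting zeros: affine points = {(0, 5), (1, 6), (2, 4), (3, 5), (4, 4), (6, 6)}.
Total count |C(F_7)_aff| = 6.


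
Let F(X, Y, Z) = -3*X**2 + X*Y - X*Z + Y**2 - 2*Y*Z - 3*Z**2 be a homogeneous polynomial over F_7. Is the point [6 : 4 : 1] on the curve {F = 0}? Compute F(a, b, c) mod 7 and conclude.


F(6,4,1) ≡ 6 (mod 7); P is NOT on the curve.

Evaluate F(6, 4, 1) term-by-term (mod 7).
  -3*X**2 ↦ -3·36·1·1 = -108
  X*Y ↦ 1·6·4·1 = 24
  -X*Z ↦ -1·6·1·1 = -6
  Y**2 ↦ 1·1·16·1 = 16
  -2*Y*Z ↦ -2·1·4·1 = -8
  -3*Z**2 ↦ -3·1·1·1 = -3
Sum: F(6, 4, 1) = (-108) + (24) + (-6) + (16) + (-8) + (-3) = -85.
Reducing mod 7: -85 ≡ 6 (mod 7).
Since F(a, b, c) ≡ 6 ≠ 0 (mod 7), P does NOT lie on the curve.


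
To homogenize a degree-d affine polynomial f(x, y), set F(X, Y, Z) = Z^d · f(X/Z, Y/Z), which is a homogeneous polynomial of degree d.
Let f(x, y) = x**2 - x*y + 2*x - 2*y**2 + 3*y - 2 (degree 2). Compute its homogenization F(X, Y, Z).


F(X, Y, Z) = X**2 - X*Y + 2*X*Z - 2*Y**2 + 3*Y*Z - 2*Z**2

deg(f) = 2.
Substitute x = X/Z, y = Y/Z into f, then multiply by Z^2.
  monomial 1·x^2·y^0 ↦ 1·X^2·Y^0·Z^0.
  monomial -1·x^1·y^1 ↦ -1·X^1·Y^1·Z^0.
  monomial 2·x^1·y^0 ↦ 2·X^1·Y^0·Z^1.
  monomial -2·x^0·y^2 ↦ -2·X^0·Y^2·Z^0.
  monomial 3·x^0·y^1 ↦ 3·X^0·Y^1·Z^1.
  monomial -2·x^0·y^0 ↦ -2·X^0·Y^0·Z^2.
Collecting: F(X, Y, Z) = X**2 - X*Y + 2*X*Z - 2*Y**2 + 3*Y*Z - 2*Z**2.


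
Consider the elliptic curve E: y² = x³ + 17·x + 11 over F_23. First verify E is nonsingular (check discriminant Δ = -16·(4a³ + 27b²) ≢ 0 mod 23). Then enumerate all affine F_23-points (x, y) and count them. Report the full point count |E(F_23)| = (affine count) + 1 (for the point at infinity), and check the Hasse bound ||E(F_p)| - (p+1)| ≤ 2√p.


Affine points = {(1, 11), (1, 12), (7, 6), (7, 17), (10, 10), (10, 13), (14, 7), (14, 16), (16, 3), (16, 20), (18, 10), (18, 13), (20, 5), (20, 18), (22, 4), (22, 19)}; affine count = 16; |E(F_23)| = 17.

Discriminant check: Δ ∝ 4a³ + 27b² = 4·17³ + 27·11² = 4·4913 + 27·121 ≡ 11 (mod 23). Nonzero ⇒ E is nonsingular.
For each x ∈ F_23, compute rhs = x³ + 17·x + 11 mod 23, then count y ∈ F_23 with y² ≡ rhs.
  x = 0: rhs = 11, matching y values: none (0 points).
  x = 1: rhs = 6, matching y values: 11, 12 (2 points).
  x = 2: rhs = 7, matching y values: none (0 points).
  x = 3: rhs = 20, matching y values: none (0 points).
  x = 4: rhs = 5, matching y values: none (0 points).
  x = 5: rhs = 14, matching y values: none (0 points).
  x = 6: rhs = 7, matching y values: none (0 points).
  x = 7: rhs = 13, matching y values: 6, 17 (2 points).
  x = 8: rhs = 15, matching y values: none (0 points).
  x = 9: rhs = 19, matching y values: none (0 points).
  x = 10: rhs = 8, matching y values: 10, 13 (2 points).
  x = 11: rhs = 11, matching y values: none (0 points).
  x = 12: rhs = 11, matching y values: none (0 points).
  x = 13: rhs = 14, matching y values: none (0 points).
  x = 14: rhs = 3, matching y values: 7, 16 (2 points).
  x = 15: rhs = 7, matching y values: none (0 points).
  x = 16: rhs = 9, matching y values: 3, 20 (2 points).
  x = 17: rhs = 15, matching y values: none (0 points).
  x = 18: rhs = 8, matching y values: 10, 13 (2 points).
  x = 19: rhs = 17, matching y values: none (0 points).
  x = 20: rhs = 2, matching y values: 5, 18 (2 points).
  x = 21: rhs = 15, matching y values: none (0 points).
  x = 22: rhs = 16, matching y values: 4, 19 (2 points).
Total affine count: 16.
Full point count |E(F_23)| = 16 + 1 = 17.
Hasse bound: |17 − (23+1)| = |-7| = 7 ≤ 2√23 ≈ 9.5917 ✓.


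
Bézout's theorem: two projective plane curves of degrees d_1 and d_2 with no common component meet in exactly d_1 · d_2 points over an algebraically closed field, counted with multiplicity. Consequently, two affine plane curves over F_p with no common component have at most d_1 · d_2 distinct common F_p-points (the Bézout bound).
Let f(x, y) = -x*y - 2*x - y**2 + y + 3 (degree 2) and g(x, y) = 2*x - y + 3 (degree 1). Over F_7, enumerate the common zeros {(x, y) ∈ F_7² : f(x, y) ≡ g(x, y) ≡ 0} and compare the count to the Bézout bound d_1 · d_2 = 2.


Common zeros: ∅; count = 0; Bézout bound = 2.

deg(f) = 2, deg(g) = 1, so Bézout bound = 2.
Scan x ∈ F_7. For each x, list the y ∈ F_7 with f(x, y) ≡ 0 and those with g(x, y) ≡ 0 (mod 7); the common zeros in that column are the intersection.
  x = 0: f ≡ 0 at y ∈ ∅; g ≡ 0 at y ∈ {3}; common: ∅.
  x = 1: f ≡ 0 at y ∈ {1, 6}; g ≡ 0 at y ∈ {5}; common: ∅.
  x = 2: f ≡ 0 at y ∈ {2, 4}; g ≡ 0 at y ∈ {0}; common: ∅.
  x = 3: f ≡ 0 at y ∈ ∅; g ≡ 0 at y ∈ {2}; common: ∅.
  x = 4: f ≡ 0 at y ∈ ∅; g ≡ 0 at y ∈ {4}; common: ∅.
  x = 5: f ≡ 0 at y ∈ {0, 3}; g ≡ 0 at y ∈ {6}; common: ∅.
  x = 6: f ≡ 0 at y ∈ ∅; g ≡ 0 at y ∈ {1}; common: ∅.
Collecting: common zeros = ∅, so the count is 0.
Comparison with the Bézout bound: 0 ≤ 2 = deg(f)·deg(g), as expected for curves with no common component (the affine F_7-count falls short of the bound because intersections may lie at infinity, over extension fields, or carry multiplicity).


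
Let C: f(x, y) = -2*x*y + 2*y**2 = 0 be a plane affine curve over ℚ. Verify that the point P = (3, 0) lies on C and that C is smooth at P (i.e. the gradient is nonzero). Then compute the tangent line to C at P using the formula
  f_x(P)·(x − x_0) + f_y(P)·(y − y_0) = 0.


Tangent line at P: -6*y = 0.

Step 1: f(3, 0) = 0, so P lies on C.
Step 2: partial derivatives
  f_x(x, y) = -2*y, f_y(x, y) = -2*x + 4*y.
  f_x(P) = 0, f_y(P) = -6 (gradient nonzero, so P is smooth).
Step 3: tangent line at P: 0·(x − 3) + -6·(y − 0) = 0.
Expanding: -6*y = 0.


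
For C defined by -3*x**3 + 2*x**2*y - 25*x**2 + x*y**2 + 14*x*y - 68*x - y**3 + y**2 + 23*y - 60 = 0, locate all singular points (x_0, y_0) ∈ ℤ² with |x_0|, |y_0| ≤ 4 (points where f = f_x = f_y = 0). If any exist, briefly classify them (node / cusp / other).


Singular points: {(-3, -1)}; classification: cusp.

Compute partial derivatives:
  f_x = -9*x**2 + 4*x*y - 50*x + y**2 + 14*y - 68.
  f_y = 2*x**2 + 2*x*y + 14*x - 3*y**2 + 2*y + 23.
Scan x_0 ∈ {−4, ..., 4}. For each x_0, f_y(x_0, y) is a polynomial in y; find its integer roots y ∈ {−4, ..., 4}, then test f_x and f at those candidates.
  x = -4: f_y(-4, y) = -3*y**2 - 6*y - 1; no integer root y with |y| ≤ 4.
  x = -3: f_y(-3, y) = -3*y**2 - 4*y - 1; vanishes at y ∈ {-1}. (-3, -1): f_x = 0, f = 0 — SINGULAR.
  x = -2: f_y(-2, y) = -3*y**2 - 2*y + 3; no integer root y with |y| ≤ 4.
  x = -1: f_y(-1, y) = 11 - 3*y**2; no integer root y with |y| ≤ 4.
  x = 0: f_y(0, y) = -3*y**2 + 2*y + 23; no integer root y with |y| ≤ 4.
  x = 1: f_y(1, y) = -3*y**2 + 4*y + 39; vanishes at y ∈ {-3}. (1, -3): f_x = -172 ≠ 0.
  x = 2: f_y(2, y) = -3*y**2 + 6*y + 59; no integer root y with |y| ≤ 4.
  x = 3: f_y(3, y) = -3*y**2 + 8*y + 83; no integer root y with |y| ≤ 4.
  x = 4: f_y(4, y) = -3*y**2 + 10*y + 111; no integer root y with |y| ≤ 4.
Only singular point on the grid: (-3, -1).
Classify: substitute x = -3 + u, y = -1 + v and expand: f = -3*u**3 + 2*u**2*v + u*v**2 - v**3 + v**2.
No constant or linear terms (consistent with a singular point). Quadratic part: v**2. Cubic part: -3*u**3 + 2*u**2*v + u*v**2 - v**3.
The quadratic part v**2 is a perfect square, so there is a single (double) tangent line v = 0, i.e. y = -1. Restricting the cubic part to that line (v = 0) leaves -3*u**3 ≠ 0, so f is not divisible by v and the branch is v² ≈ 3*u**3 to lowest order — this is a cusp.
Classification: cusp.
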